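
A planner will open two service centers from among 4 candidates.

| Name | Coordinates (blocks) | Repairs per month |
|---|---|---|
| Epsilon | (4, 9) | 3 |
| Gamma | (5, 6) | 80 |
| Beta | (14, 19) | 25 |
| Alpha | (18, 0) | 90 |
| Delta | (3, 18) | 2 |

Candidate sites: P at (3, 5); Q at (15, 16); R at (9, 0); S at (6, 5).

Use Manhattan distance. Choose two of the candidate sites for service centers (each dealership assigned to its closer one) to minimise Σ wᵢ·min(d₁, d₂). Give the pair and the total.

Evaluate every pair (each demand assigned to the nearer of the two):
  {R, S}: total = 1570
  {P, R}: total = 1691
  {Q, R}: total = 1780
  {Q, S}: total = 1836
  {P, Q}: total = 2091
  {P, S}: total = 2281
Best pair: {R, S} with total 1570.

{R, S}, total 1570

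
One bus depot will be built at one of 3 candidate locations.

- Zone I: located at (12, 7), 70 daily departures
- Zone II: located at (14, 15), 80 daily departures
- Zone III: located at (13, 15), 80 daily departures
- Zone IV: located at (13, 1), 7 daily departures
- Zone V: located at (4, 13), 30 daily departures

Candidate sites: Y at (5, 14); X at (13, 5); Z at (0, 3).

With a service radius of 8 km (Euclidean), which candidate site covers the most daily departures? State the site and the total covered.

Coverage radius r = 8 km; a point is covered iff (Δx)²+(Δy)² ≤ 8² = 64.
  Y (5, 14): covers {Zone V} → 30
  X (13, 5): covers {Zone I, Zone IV} → 77
  Z (0, 3): covers {none} → 0
Maximum coverage at X: 77 daily departures.

X, covering 77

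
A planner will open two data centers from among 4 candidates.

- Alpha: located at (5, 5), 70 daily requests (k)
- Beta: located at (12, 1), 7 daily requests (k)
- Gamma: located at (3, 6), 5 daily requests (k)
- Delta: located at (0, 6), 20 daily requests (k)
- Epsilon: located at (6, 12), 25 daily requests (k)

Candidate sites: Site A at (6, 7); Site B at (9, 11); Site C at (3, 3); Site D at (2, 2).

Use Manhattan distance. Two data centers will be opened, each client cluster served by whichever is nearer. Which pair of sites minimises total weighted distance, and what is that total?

Evaluate every pair (each demand assigned to the nearer of the two):
  {Site A, Site C}: total = 547
  {Site A, Site D}: total = 552
  {Site A, Site B}: total = 554
  {Site B, Site C}: total = 592
  {Site B, Site D}: total = 742
  {Site C, Site D}: total = 792
Best pair: {Site A, Site C} with total 547.

{Site A, Site C}, total 547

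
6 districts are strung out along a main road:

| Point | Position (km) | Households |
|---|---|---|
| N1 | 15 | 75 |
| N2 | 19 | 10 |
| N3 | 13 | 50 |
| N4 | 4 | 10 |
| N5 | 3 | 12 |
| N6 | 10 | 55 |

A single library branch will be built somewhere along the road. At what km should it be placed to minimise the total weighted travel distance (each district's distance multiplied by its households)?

x = 13

For a sum of weighted absolute distances on a line, the optimum is the weighted median (not the mean). Total weight W = 212; half-weight = 106.
Sort by position and accumulate weight:
  km 3 (N5, w=12) → cum 12
  km 4 (N4, w=10) → cum 22
  km 10 (N6, w=55) → cum 77
  km 13 (N3, w=50) → cum 127  ≥ 106 → median here
  km 15 (N1, w=75) → cum 202
  km 19 (N2, w=10) → cum 212
Optimal location: km 13.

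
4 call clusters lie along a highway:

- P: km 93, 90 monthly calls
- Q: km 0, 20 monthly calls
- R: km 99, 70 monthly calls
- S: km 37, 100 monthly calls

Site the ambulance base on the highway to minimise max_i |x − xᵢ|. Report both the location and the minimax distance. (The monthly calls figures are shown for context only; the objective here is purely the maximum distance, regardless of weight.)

The 1-center on a line is the midpoint of the two extreme points: leftmost at 0, rightmost at 99.
Optimal location = (0 + 99)/2 = 49.5; maximum distance = (99 − 0)/2 = 49.5.

location 49.5, max distance 49.5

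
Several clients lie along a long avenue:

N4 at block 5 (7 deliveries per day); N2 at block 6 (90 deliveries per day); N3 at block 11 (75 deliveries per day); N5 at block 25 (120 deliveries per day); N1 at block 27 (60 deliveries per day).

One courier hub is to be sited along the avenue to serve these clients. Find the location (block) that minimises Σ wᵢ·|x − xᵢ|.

For a sum of weighted absolute distances on a line, the optimum is the weighted median (not the mean). Total weight W = 352; half-weight = 176.
Sort by position and accumulate weight:
  block 5 (N4, w=7) → cum 7
  block 6 (N2, w=90) → cum 97
  block 11 (N3, w=75) → cum 172
  block 25 (N5, w=120) → cum 292  ≥ 176 → median here
  block 27 (N1, w=60) → cum 352
Optimal location: block 25.

x = 25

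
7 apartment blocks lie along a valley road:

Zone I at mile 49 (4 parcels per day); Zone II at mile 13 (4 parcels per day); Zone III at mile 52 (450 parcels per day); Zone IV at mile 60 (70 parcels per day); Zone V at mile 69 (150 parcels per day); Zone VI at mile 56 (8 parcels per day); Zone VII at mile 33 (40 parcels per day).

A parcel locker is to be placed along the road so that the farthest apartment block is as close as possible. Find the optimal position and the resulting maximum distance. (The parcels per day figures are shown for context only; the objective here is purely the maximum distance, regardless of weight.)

The 1-center on a line is the midpoint of the two extreme points: leftmost at 13, rightmost at 69.
Optimal location = (13 + 69)/2 = 41; maximum distance = (69 − 13)/2 = 28.

location 41, max distance 28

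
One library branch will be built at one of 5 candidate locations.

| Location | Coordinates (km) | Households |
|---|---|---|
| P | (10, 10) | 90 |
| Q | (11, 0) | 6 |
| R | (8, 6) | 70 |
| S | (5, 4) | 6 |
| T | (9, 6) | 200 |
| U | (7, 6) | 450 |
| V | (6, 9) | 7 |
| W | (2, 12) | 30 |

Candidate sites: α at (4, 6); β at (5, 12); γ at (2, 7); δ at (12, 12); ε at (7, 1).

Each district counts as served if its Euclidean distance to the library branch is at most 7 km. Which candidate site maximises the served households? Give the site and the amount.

α, covering 763

Coverage radius r = 7 km; a point is covered iff (Δx)²+(Δy)² ≤ 7² = 49.
  α (4, 6): covers {R, S, T, U, V, W} → 763
  β (5, 12): covers {P, R, U, V, W} → 647
  γ (2, 7): covers {R, S, U, V, W} → 563
  δ (12, 12): covers {P, T, V} → 297
  ε (7, 1): covers {Q, R, S, T, U} → 732
Maximum coverage at α: 763 households.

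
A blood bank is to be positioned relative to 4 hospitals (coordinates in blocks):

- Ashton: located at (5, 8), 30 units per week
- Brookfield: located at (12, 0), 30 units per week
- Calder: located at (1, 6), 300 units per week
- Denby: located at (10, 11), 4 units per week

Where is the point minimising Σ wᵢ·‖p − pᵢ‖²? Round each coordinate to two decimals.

(2.34, 5.73)

The minimiser of Σwᵢ‖p−pᵢ‖² is the weighted centroid p* = (Σwᵢpᵢ)/(Σwᵢ).
Σwᵢ = 364.
Σwᵢxᵢ = 30·5 + 30·12 + 300·1 + 4·10 = 850.
Σwᵢyᵢ = 30·8 + 30·0 + 300·6 + 4·11 = 2084.
x* = 850/364 = 2.34, y* = 2084/364 = 5.73.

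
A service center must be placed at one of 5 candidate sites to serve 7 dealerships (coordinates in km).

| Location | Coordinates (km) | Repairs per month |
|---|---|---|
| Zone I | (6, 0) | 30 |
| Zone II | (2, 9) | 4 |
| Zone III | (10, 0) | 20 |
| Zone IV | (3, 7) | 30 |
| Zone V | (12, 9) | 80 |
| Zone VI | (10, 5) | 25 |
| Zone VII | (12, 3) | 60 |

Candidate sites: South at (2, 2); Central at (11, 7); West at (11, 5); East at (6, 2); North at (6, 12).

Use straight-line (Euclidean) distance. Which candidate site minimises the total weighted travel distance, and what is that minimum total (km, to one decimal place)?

Total weighted distance at each candidate:
  South (2, 2): total = 2273.2
  Central (11, 7): total = 1158.5
  West (11, 5): total = 1089.9
  East (6, 2): total = 1584.1
  North (6, 12): total = 2195.1
Minimum is at West with total 1089.9 km.

West, total 1089.9 km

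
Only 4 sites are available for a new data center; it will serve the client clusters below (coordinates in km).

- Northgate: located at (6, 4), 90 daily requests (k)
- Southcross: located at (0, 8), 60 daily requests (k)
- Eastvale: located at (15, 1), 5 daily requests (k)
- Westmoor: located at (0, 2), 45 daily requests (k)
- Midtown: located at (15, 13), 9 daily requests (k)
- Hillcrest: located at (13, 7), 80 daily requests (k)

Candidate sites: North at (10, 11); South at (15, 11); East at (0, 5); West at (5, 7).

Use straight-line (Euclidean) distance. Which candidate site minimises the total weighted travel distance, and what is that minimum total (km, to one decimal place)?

Total weighted distance at each candidate:
  North (10, 11): total = 2461.8
  South (15, 11): total = 3156.9
  East (0, 5): total = 2145.3
  West (5, 7): total = 1712.0
Minimum is at West with total 1712.0 km.

West, total 1712.0 km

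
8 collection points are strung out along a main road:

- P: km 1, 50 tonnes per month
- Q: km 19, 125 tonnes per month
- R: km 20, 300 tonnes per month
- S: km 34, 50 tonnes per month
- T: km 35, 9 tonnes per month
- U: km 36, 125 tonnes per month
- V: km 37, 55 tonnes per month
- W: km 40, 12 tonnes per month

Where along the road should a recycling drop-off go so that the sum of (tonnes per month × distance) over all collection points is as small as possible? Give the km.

For a sum of weighted absolute distances on a line, the optimum is the weighted median (not the mean). Total weight W = 726; half-weight = 363.
Sort by position and accumulate weight:
  km 1 (P, w=50) → cum 50
  km 19 (Q, w=125) → cum 175
  km 20 (R, w=300) → cum 475  ≥ 363 → median here
  km 34 (S, w=50) → cum 525
  km 35 (T, w=9) → cum 534
  km 36 (U, w=125) → cum 659
  km 37 (V, w=55) → cum 714
  km 40 (W, w=12) → cum 726
Optimal location: km 20.

x = 20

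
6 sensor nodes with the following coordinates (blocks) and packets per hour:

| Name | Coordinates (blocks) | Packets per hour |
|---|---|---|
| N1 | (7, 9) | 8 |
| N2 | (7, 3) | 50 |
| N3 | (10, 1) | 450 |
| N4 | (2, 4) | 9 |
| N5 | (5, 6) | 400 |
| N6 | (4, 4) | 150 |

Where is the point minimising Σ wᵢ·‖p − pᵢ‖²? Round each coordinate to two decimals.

(7.05, 3.48)

The minimiser of Σwᵢ‖p−pᵢ‖² is the weighted centroid p* = (Σwᵢpᵢ)/(Σwᵢ).
Σwᵢ = 1067.
Σwᵢxᵢ = 8·7 + 50·7 + 450·10 + 9·2 + 400·5 + 150·4 = 7524.
Σwᵢyᵢ = 8·9 + 50·3 + 450·1 + 9·4 + 400·6 + 150·4 = 3708.
x* = 7524/1067 = 7.05, y* = 3708/1067 = 3.48.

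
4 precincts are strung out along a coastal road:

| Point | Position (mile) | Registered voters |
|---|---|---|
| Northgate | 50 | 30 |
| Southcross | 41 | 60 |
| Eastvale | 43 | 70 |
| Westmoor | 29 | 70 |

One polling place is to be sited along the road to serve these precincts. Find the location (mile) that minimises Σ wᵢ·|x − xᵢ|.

For a sum of weighted absolute distances on a line, the optimum is the weighted median (not the mean). Total weight W = 230; half-weight = 115.
Sort by position and accumulate weight:
  mile 29 (Westmoor, w=70) → cum 70
  mile 41 (Southcross, w=60) → cum 130  ≥ 115 → median here
  mile 43 (Eastvale, w=70) → cum 200
  mile 50 (Northgate, w=30) → cum 230
Optimal location: mile 41.

x = 41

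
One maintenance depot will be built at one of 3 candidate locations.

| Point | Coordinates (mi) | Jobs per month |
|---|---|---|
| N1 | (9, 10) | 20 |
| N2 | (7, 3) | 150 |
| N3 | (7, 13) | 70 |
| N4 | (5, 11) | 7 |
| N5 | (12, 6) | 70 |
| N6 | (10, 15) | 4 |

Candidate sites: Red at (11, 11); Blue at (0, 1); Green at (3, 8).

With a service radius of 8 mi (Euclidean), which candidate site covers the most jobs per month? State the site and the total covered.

Green, covering 247

Coverage radius r = 8 mi; a point is covered iff (Δx)²+(Δy)² ≤ 8² = 64.
  Red (11, 11): covers {N1, N3, N4, N5, N6} → 171
  Blue (0, 1): covers {N2} → 150
  Green (3, 8): covers {N1, N2, N3, N4} → 247
Maximum coverage at Green: 247 jobs per month.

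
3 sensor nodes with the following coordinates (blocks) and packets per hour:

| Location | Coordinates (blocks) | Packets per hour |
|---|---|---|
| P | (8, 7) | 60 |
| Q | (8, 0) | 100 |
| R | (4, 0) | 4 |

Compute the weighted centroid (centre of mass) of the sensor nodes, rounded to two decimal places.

The minimiser of Σwᵢ‖p−pᵢ‖² is the weighted centroid p* = (Σwᵢpᵢ)/(Σwᵢ).
Σwᵢ = 164.
Σwᵢxᵢ = 60·8 + 100·8 + 4·4 = 1296.
Σwᵢyᵢ = 60·7 + 100·0 + 4·0 = 420.
x* = 1296/164 = 7.90, y* = 420/164 = 2.56.

(7.90, 2.56)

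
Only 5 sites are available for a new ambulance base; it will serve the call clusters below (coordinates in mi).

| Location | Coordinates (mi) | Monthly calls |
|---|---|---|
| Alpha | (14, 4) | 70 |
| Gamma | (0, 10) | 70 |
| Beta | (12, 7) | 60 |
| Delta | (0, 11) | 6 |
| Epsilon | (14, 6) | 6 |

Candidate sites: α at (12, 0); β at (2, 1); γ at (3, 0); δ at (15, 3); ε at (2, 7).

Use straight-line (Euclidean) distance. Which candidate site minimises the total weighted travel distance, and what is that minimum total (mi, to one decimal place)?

Total weighted distance at each candidate:
  α (12, 0): total = 1962.1
  β (2, 1): total = 2350.1
  γ (3, 0): total = 2377.8
  δ (15, 3): total = 1678.7
  ε (2, 7): total = 1817.3
Minimum is at δ with total 1678.7 mi.

δ, total 1678.7 mi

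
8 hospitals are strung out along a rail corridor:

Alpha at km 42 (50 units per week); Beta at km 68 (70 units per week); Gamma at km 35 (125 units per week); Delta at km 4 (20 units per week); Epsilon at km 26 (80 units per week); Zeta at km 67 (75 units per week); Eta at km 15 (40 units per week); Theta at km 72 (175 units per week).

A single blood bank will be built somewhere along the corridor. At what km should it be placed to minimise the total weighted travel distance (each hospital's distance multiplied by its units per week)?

For a sum of weighted absolute distances on a line, the optimum is the weighted median (not the mean). Total weight W = 635; half-weight = 317.5.
Sort by position and accumulate weight:
  km 4 (Delta, w=20) → cum 20
  km 15 (Eta, w=40) → cum 60
  km 26 (Epsilon, w=80) → cum 140
  km 35 (Gamma, w=125) → cum 265
  km 42 (Alpha, w=50) → cum 315
  km 67 (Zeta, w=75) → cum 390  ≥ 317.5 → median here
  km 68 (Beta, w=70) → cum 460
  km 72 (Theta, w=175) → cum 635
Optimal location: km 67.

x = 67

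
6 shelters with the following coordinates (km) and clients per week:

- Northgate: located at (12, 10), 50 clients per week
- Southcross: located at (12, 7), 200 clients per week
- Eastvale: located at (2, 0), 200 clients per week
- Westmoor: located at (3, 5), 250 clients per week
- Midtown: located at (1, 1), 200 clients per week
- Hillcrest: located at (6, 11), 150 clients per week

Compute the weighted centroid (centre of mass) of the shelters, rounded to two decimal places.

(5.00, 4.76)

The minimiser of Σwᵢ‖p−pᵢ‖² is the weighted centroid p* = (Σwᵢpᵢ)/(Σwᵢ).
Σwᵢ = 1050.
Σwᵢxᵢ = 50·12 + 200·12 + 200·2 + 250·3 + 200·1 + 150·6 = 5250.
Σwᵢyᵢ = 50·10 + 200·7 + 200·0 + 250·5 + 200·1 + 150·11 = 5000.
x* = 5250/1050 = 5.00, y* = 5000/1050 = 4.76.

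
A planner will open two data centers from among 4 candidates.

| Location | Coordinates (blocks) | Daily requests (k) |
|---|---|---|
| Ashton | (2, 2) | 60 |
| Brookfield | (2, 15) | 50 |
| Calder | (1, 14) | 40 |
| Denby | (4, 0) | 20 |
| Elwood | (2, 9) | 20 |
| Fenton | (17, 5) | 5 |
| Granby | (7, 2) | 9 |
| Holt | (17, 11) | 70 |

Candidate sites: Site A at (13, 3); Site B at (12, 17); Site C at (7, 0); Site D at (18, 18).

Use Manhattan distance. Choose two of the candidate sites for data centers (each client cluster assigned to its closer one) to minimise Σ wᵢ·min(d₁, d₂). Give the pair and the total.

{Site B, Site C}, total 2783

Evaluate every pair (each demand assigned to the nearer of the two):
  {Site B, Site C}: total = 2783
  {Site C, Site D}: total = 3158
  {Site A, Site B}: total = 3323
  {Site A, Site C}: total = 3448
  {Site A, Site D}: total = 3743
  {Site B, Site D}: total = 4330
Best pair: {Site B, Site C} with total 2783.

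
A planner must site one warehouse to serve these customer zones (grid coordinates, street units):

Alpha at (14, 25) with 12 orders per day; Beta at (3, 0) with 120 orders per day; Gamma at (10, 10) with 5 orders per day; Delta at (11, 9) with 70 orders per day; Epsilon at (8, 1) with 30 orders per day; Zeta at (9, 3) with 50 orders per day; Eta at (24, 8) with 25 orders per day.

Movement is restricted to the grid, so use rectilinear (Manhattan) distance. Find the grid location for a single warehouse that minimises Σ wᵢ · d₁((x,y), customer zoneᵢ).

(9, 3)

Manhattan distance separates: Σwᵢ(|x−xᵢ|+|y−yᵢ|) = Σwᵢ|x−xᵢ| + Σwᵢ|y−yᵢ|, so x and y are optimised independently as 1-D weighted medians.
Total weight W = 312; half = 156.
x-coordinate, sorted with cumulative weight:
  x=3 (Beta, w=120) cum 120
  x=8 (Epsilon, w=30) cum 150
  x=9 (Zeta, w=50) cum 200  ← median
  x=10 (Gamma, w=5) cum 205
  x=11 (Delta, w=70) cum 275
  x=14 (Alpha, w=12) cum 287
  x=24 (Eta, w=25) cum 312
⇒ x* = 9
y-coordinate, sorted with cumulative weight:
  y=0 (Beta, w=120) cum 120
  y=1 (Epsilon, w=30) cum 150
  y=3 (Zeta, w=50) cum 200  ← median
  y=8 (Eta, w=25) cum 225
  y=9 (Delta, w=70) cum 295
  y=10 (Gamma, w=5) cum 300
  y=25 (Alpha, w=12) cum 312
⇒ y* = 3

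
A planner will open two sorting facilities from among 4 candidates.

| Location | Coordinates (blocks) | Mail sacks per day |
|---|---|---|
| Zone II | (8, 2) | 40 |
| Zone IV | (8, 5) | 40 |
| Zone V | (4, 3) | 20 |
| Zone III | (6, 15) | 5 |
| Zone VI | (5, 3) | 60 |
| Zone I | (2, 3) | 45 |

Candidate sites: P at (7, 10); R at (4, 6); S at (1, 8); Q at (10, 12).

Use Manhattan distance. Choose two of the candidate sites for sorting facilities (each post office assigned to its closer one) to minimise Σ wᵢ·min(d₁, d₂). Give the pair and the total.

{P, R}, total 1075

Evaluate every pair (each demand assigned to the nearer of the two):
  {P, R}: total = 1075
  {R, Q}: total = 1080
  {R, S}: total = 1100
  {P, S}: total = 1600
  {S, Q}: total = 1845
  {P, Q}: total = 1910
Best pair: {P, R} with total 1075.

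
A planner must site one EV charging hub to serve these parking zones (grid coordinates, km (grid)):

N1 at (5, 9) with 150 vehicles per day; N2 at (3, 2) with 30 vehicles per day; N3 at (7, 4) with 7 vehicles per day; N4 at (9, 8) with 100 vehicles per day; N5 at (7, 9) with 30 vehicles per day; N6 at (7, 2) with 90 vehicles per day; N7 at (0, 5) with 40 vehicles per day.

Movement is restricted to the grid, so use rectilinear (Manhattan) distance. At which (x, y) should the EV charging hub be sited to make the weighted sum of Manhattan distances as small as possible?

(7, 8)

Manhattan distance separates: Σwᵢ(|x−xᵢ|+|y−yᵢ|) = Σwᵢ|x−xᵢ| + Σwᵢ|y−yᵢ|, so x and y are optimised independently as 1-D weighted medians.
Total weight W = 447; half = 223.5.
x-coordinate, sorted with cumulative weight:
  x=0 (N7, w=40) cum 40
  x=3 (N2, w=30) cum 70
  x=5 (N1, w=150) cum 220
  x=7 (N3, w=7) cum 227  ← median
  x=7 (N5, w=30) cum 257
  x=7 (N6, w=90) cum 347
  x=9 (N4, w=100) cum 447
⇒ x* = 7
y-coordinate, sorted with cumulative weight:
  y=2 (N2, w=30) cum 30
  y=2 (N6, w=90) cum 120
  y=4 (N3, w=7) cum 127
  y=5 (N7, w=40) cum 167
  y=8 (N4, w=100) cum 267  ← median
  y=9 (N1, w=150) cum 417
  y=9 (N5, w=30) cum 447
⇒ y* = 8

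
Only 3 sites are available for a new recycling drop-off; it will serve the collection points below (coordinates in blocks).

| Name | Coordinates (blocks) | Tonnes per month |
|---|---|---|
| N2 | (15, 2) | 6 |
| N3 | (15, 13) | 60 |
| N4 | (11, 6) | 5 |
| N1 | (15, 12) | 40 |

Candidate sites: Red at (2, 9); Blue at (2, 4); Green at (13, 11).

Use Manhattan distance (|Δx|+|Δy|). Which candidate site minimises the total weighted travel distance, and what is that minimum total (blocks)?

Total weighted distance at each candidate:
  Red (2, 9): total = 1840
  Blue (2, 4): total = 2305
  Green (13, 11): total = 461
Minimum is at Green with total 461 blocks.

Green, total 461 blocks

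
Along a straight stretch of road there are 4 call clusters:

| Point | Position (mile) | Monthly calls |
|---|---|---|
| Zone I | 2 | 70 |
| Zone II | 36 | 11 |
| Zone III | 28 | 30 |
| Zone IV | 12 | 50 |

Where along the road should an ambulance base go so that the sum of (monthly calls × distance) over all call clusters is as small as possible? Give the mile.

x = 12

For a sum of weighted absolute distances on a line, the optimum is the weighted median (not the mean). Total weight W = 161; half-weight = 80.5.
Sort by position and accumulate weight:
  mile 2 (Zone I, w=70) → cum 70
  mile 12 (Zone IV, w=50) → cum 120  ≥ 80.5 → median here
  mile 28 (Zone III, w=30) → cum 150
  mile 36 (Zone II, w=11) → cum 161
Optimal location: mile 12.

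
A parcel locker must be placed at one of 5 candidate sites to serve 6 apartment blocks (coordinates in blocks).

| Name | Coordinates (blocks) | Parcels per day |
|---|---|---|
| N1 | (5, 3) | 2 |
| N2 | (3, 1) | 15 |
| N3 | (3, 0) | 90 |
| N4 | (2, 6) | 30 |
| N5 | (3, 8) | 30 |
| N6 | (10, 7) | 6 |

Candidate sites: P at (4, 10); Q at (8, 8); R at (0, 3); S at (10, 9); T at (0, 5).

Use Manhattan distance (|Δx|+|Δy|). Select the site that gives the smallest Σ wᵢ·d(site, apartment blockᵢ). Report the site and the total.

Total weighted distance at each candidate:
  P (4, 10): total = 1480
  Q (8, 8): total = 1774
  R (0, 3): total = 1099
  S (10, 9): total = 2269
  T (0, 5): total = 1181
Minimum is at R with total 1099 blocks.

R, total 1099 blocks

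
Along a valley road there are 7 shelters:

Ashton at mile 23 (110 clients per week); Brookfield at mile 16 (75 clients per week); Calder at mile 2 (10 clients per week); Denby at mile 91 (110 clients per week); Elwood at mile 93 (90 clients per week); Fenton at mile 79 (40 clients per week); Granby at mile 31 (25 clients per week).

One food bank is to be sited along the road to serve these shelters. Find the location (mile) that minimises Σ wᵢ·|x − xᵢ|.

For a sum of weighted absolute distances on a line, the optimum is the weighted median (not the mean). Total weight W = 460; half-weight = 230.
Sort by position and accumulate weight:
  mile 2 (Calder, w=10) → cum 10
  mile 16 (Brookfield, w=75) → cum 85
  mile 23 (Ashton, w=110) → cum 195
  mile 31 (Granby, w=25) → cum 220
  mile 79 (Fenton, w=40) → cum 260  ≥ 230 → median here
  mile 91 (Denby, w=110) → cum 370
  mile 93 (Elwood, w=90) → cum 460
Optimal location: mile 79.

x = 79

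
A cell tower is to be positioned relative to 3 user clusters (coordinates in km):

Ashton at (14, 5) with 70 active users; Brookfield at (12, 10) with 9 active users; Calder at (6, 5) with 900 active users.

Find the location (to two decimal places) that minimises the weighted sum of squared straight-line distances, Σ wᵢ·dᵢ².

The minimiser of Σwᵢ‖p−pᵢ‖² is the weighted centroid p* = (Σwᵢpᵢ)/(Σwᵢ).
Σwᵢ = 979.
Σwᵢxᵢ = 70·14 + 9·12 + 900·6 = 6488.
Σwᵢyᵢ = 70·5 + 9·10 + 900·5 = 4940.
x* = 6488/979 = 6.63, y* = 4940/979 = 5.05.

(6.63, 5.05)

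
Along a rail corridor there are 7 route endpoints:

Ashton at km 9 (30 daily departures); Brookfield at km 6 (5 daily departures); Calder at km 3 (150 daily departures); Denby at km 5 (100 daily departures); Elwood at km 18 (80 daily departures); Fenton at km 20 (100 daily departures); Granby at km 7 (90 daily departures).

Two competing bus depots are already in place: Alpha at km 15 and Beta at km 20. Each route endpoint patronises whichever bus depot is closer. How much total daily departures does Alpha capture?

The indifferent point is the midpoint (15+20)/2 = 17.5; route endpoints left of it (closer to Alpha at 15) go to Alpha, those right go to Beta.
  Calder at 3 (w=150) → Alpha
  Denby at 5 (w=100) → Alpha
  Brookfield at 6 (w=5) → Alpha
  Granby at 7 (w=90) → Alpha
  Ashton at 9 (w=30) → Alpha
  Elwood at 18 (w=80) → Beta
  Fenton at 20 (w=100) → Beta
Alpha captures 375; Beta captures 180.

375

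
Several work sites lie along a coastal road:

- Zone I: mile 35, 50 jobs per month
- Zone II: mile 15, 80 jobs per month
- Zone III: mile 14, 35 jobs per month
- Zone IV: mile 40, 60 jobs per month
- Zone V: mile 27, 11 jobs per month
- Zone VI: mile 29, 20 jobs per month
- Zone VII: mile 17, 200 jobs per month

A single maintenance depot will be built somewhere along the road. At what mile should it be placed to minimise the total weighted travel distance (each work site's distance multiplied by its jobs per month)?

For a sum of weighted absolute distances on a line, the optimum is the weighted median (not the mean). Total weight W = 456; half-weight = 228.
Sort by position and accumulate weight:
  mile 14 (Zone III, w=35) → cum 35
  mile 15 (Zone II, w=80) → cum 115
  mile 17 (Zone VII, w=200) → cum 315  ≥ 228 → median here
  mile 27 (Zone V, w=11) → cum 326
  mile 29 (Zone VI, w=20) → cum 346
  mile 35 (Zone I, w=50) → cum 396
  mile 40 (Zone IV, w=60) → cum 456
Optimal location: mile 17.

x = 17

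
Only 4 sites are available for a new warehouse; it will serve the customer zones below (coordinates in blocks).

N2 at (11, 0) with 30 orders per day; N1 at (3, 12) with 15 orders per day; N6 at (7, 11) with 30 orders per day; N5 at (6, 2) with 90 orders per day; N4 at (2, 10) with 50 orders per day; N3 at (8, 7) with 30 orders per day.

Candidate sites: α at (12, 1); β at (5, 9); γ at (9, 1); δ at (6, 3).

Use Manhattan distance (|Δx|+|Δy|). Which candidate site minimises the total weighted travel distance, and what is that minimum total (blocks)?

δ, total 1510 blocks

Total weighted distance at each candidate:
  α (12, 1): total = 2690
  β (5, 9): total = 1715
  γ (9, 1): total = 2075
  δ (6, 3): total = 1510
Minimum is at δ with total 1510 blocks.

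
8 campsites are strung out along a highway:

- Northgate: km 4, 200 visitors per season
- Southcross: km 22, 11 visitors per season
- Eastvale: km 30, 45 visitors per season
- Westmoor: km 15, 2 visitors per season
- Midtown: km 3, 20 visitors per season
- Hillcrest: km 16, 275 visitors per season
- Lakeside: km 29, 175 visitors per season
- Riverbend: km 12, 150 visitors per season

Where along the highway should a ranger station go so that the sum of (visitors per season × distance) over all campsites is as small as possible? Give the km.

x = 16

For a sum of weighted absolute distances on a line, the optimum is the weighted median (not the mean). Total weight W = 878; half-weight = 439.
Sort by position and accumulate weight:
  km 3 (Midtown, w=20) → cum 20
  km 4 (Northgate, w=200) → cum 220
  km 12 (Riverbend, w=150) → cum 370
  km 15 (Westmoor, w=2) → cum 372
  km 16 (Hillcrest, w=275) → cum 647  ≥ 439 → median here
  km 22 (Southcross, w=11) → cum 658
  km 29 (Lakeside, w=175) → cum 833
  km 30 (Eastvale, w=45) → cum 878
Optimal location: km 16.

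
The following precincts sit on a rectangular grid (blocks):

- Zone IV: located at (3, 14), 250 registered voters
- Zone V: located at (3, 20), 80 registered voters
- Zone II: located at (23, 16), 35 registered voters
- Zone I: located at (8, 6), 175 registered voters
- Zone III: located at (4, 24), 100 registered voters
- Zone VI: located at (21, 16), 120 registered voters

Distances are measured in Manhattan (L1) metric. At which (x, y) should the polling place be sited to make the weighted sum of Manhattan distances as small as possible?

Manhattan distance separates: Σwᵢ(|x−xᵢ|+|y−yᵢ|) = Σwᵢ|x−xᵢ| + Σwᵢ|y−yᵢ|, so x and y are optimised independently as 1-D weighted medians.
Total weight W = 760; half = 380.
x-coordinate, sorted with cumulative weight:
  x=3 (Zone IV, w=250) cum 250
  x=3 (Zone V, w=80) cum 330
  x=4 (Zone III, w=100) cum 430  ← median
  x=8 (Zone I, w=175) cum 605
  x=21 (Zone VI, w=120) cum 725
  x=23 (Zone II, w=35) cum 760
⇒ x* = 4
y-coordinate, sorted with cumulative weight:
  y=6 (Zone I, w=175) cum 175
  y=14 (Zone IV, w=250) cum 425  ← median
  y=16 (Zone II, w=35) cum 460
  y=16 (Zone VI, w=120) cum 580
  y=20 (Zone V, w=80) cum 660
  y=24 (Zone III, w=100) cum 760
⇒ y* = 14

(4, 14)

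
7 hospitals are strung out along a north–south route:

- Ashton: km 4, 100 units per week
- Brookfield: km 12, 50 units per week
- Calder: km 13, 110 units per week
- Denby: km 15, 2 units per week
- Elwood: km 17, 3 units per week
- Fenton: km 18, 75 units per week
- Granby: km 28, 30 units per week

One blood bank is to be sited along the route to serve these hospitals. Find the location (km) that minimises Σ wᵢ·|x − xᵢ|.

x = 13

For a sum of weighted absolute distances on a line, the optimum is the weighted median (not the mean). Total weight W = 370; half-weight = 185.
Sort by position and accumulate weight:
  km 4 (Ashton, w=100) → cum 100
  km 12 (Brookfield, w=50) → cum 150
  km 13 (Calder, w=110) → cum 260  ≥ 185 → median here
  km 15 (Denby, w=2) → cum 262
  km 17 (Elwood, w=3) → cum 265
  km 18 (Fenton, w=75) → cum 340
  km 28 (Granby, w=30) → cum 370
Optimal location: km 13.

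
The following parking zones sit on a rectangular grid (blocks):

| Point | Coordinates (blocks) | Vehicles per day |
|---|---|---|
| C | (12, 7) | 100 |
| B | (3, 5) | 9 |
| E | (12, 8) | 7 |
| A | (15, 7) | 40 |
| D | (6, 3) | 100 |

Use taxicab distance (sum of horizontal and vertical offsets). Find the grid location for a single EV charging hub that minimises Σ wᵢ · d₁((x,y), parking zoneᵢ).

(12, 7)

Manhattan distance separates: Σwᵢ(|x−xᵢ|+|y−yᵢ|) = Σwᵢ|x−xᵢ| + Σwᵢ|y−yᵢ|, so x and y are optimised independently as 1-D weighted medians.
Total weight W = 256; half = 128.
x-coordinate, sorted with cumulative weight:
  x=3 (B, w=9) cum 9
  x=6 (D, w=100) cum 109
  x=12 (C, w=100) cum 209  ← median
  x=12 (E, w=7) cum 216
  x=15 (A, w=40) cum 256
⇒ x* = 12
y-coordinate, sorted with cumulative weight:
  y=3 (D, w=100) cum 100
  y=5 (B, w=9) cum 109
  y=7 (C, w=100) cum 209  ← median
  y=7 (A, w=40) cum 249
  y=8 (E, w=7) cum 256
⇒ y* = 7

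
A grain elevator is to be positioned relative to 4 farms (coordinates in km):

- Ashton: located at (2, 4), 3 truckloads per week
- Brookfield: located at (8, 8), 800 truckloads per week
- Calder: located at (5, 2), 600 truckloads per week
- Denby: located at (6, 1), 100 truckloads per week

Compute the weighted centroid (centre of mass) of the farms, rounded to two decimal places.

(6.66, 5.13)

The minimiser of Σwᵢ‖p−pᵢ‖² is the weighted centroid p* = (Σwᵢpᵢ)/(Σwᵢ).
Σwᵢ = 1503.
Σwᵢxᵢ = 3·2 + 800·8 + 600·5 + 100·6 = 10006.
Σwᵢyᵢ = 3·4 + 800·8 + 600·2 + 100·1 = 7712.
x* = 10006/1503 = 6.66, y* = 7712/1503 = 5.13.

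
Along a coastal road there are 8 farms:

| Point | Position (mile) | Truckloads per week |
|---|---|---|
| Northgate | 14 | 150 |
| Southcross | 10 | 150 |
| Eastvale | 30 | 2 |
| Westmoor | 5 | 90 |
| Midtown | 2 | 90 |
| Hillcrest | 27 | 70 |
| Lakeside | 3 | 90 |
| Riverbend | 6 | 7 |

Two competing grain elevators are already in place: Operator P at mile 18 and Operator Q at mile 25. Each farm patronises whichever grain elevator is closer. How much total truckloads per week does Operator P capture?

The indifferent point is the midpoint (18+25)/2 = 21.5; farms left of it (closer to Operator P at 18) go to Operator P, those right go to Operator Q.
  Midtown at 2 (w=90) → Operator P
  Lakeside at 3 (w=90) → Operator P
  Westmoor at 5 (w=90) → Operator P
  Riverbend at 6 (w=7) → Operator P
  Southcross at 10 (w=150) → Operator P
  Northgate at 14 (w=150) → Operator P
  Hillcrest at 27 (w=70) → Operator Q
  Eastvale at 30 (w=2) → Operator Q
Operator P captures 577; Operator Q captures 72.

577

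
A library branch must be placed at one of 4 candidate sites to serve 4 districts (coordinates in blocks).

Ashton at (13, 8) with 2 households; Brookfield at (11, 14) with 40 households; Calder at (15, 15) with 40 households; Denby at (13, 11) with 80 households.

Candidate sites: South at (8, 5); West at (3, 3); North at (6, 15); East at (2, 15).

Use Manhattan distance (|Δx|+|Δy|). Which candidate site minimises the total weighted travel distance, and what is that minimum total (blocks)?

Total weighted distance at each candidate:
  South (8, 5): total = 2056
  West (3, 3): total = 3190
  North (6, 15): total = 1508
  East (2, 15): total = 2156
Minimum is at North with total 1508 blocks.

North, total 1508 blocks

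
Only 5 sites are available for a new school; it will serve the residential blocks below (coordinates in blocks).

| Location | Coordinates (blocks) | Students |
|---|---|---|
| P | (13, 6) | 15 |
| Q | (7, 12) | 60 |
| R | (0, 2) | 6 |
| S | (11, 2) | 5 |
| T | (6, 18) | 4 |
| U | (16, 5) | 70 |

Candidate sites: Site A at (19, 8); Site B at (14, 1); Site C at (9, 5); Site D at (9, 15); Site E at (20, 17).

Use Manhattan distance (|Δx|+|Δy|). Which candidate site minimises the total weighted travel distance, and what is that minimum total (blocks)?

Total weighted distance at each candidate:
  Site A (19, 8): total = 1812
  Site B (14, 1): total = 1800
  Site C (9, 5): total = 1266
  Site D (9, 15): total = 1916
  Site E (20, 17): total = 2860
Minimum is at Site C with total 1266 blocks.

Site C, total 1266 blocks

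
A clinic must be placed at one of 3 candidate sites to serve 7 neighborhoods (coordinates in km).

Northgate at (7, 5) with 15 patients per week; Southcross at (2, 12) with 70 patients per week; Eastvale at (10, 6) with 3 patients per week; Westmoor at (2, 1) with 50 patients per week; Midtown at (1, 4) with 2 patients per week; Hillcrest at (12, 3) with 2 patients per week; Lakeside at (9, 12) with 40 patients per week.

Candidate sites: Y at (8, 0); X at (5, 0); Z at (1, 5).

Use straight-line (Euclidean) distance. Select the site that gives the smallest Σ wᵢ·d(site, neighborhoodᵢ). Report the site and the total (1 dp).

Z, total 1267.9 km

Total weighted distance at each candidate:
  Y (8, 0): total = 1846.5
  X (5, 0): total = 1660.7
  Z (1, 5): total = 1267.9
Minimum is at Z with total 1267.9 km.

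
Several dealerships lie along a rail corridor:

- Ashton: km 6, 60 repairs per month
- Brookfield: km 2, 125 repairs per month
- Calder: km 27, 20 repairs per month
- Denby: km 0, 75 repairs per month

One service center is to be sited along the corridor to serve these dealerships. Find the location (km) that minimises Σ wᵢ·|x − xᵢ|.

x = 2

For a sum of weighted absolute distances on a line, the optimum is the weighted median (not the mean). Total weight W = 280; half-weight = 140.
Sort by position and accumulate weight:
  km 0 (Denby, w=75) → cum 75
  km 2 (Brookfield, w=125) → cum 200  ≥ 140 → median here
  km 6 (Ashton, w=60) → cum 260
  km 27 (Calder, w=20) → cum 280
Optimal location: km 2.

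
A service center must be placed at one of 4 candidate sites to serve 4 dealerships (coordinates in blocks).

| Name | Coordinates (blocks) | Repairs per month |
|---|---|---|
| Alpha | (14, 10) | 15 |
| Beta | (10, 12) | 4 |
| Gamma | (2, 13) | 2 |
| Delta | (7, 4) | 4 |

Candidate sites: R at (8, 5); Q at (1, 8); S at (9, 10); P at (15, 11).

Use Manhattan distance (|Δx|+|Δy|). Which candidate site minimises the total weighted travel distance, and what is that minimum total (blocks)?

Total weighted distance at each candidate:
  R (8, 5): total = 237
  Q (1, 8): total = 329
  S (9, 10): total = 139
  P (15, 11): total = 144
Minimum is at S with total 139 blocks.

S, total 139 blocks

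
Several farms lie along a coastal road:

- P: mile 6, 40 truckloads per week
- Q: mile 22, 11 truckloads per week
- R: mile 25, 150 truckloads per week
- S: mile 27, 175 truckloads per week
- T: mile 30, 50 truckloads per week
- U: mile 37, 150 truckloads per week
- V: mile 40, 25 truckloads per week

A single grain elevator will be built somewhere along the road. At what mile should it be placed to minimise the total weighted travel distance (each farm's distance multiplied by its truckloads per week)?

x = 27

For a sum of weighted absolute distances on a line, the optimum is the weighted median (not the mean). Total weight W = 601; half-weight = 300.5.
Sort by position and accumulate weight:
  mile 6 (P, w=40) → cum 40
  mile 22 (Q, w=11) → cum 51
  mile 25 (R, w=150) → cum 201
  mile 27 (S, w=175) → cum 376  ≥ 300.5 → median here
  mile 30 (T, w=50) → cum 426
  mile 37 (U, w=150) → cum 576
  mile 40 (V, w=25) → cum 601
Optimal location: mile 27.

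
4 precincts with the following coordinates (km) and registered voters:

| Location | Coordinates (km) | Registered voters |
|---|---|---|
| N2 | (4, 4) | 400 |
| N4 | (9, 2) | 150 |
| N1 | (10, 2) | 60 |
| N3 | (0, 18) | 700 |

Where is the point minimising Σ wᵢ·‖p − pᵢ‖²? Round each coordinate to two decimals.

(2.71, 11.16)

The minimiser of Σwᵢ‖p−pᵢ‖² is the weighted centroid p* = (Σwᵢpᵢ)/(Σwᵢ).
Σwᵢ = 1310.
Σwᵢxᵢ = 400·4 + 150·9 + 60·10 + 700·0 = 3550.
Σwᵢyᵢ = 400·4 + 150·2 + 60·2 + 700·18 = 14620.
x* = 3550/1310 = 2.71, y* = 14620/1310 = 11.16.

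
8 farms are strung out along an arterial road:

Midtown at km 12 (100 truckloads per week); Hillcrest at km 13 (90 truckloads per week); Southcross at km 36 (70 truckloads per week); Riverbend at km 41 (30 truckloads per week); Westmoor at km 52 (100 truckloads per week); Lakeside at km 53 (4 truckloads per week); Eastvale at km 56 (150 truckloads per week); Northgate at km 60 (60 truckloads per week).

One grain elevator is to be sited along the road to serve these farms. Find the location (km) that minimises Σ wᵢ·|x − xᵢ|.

x = 52

For a sum of weighted absolute distances on a line, the optimum is the weighted median (not the mean). Total weight W = 604; half-weight = 302.
Sort by position and accumulate weight:
  km 12 (Midtown, w=100) → cum 100
  km 13 (Hillcrest, w=90) → cum 190
  km 36 (Southcross, w=70) → cum 260
  km 41 (Riverbend, w=30) → cum 290
  km 52 (Westmoor, w=100) → cum 390  ≥ 302 → median here
  km 53 (Lakeside, w=4) → cum 394
  km 56 (Eastvale, w=150) → cum 544
  km 60 (Northgate, w=60) → cum 604
Optimal location: km 52.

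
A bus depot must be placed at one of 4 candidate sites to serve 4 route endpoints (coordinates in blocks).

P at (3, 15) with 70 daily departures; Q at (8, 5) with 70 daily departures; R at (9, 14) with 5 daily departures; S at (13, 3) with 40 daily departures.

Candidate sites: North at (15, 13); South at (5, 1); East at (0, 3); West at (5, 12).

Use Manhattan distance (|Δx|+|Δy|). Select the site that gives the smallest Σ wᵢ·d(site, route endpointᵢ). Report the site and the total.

Total weighted distance at each candidate:
  North (15, 13): total = 2545
  South (5, 1): total = 2095
  East (0, 3): total = 2370
  West (5, 12): total = 1760
Minimum is at West with total 1760 blocks.

West, total 1760 blocks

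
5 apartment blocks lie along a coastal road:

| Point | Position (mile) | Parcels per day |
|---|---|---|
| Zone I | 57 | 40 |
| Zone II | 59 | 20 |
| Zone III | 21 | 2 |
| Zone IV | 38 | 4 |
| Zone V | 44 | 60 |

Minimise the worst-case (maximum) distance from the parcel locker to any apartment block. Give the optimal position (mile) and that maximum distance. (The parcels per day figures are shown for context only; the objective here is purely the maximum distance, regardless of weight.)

The 1-center on a line is the midpoint of the two extreme points: leftmost at 21, rightmost at 59.
Optimal location = (21 + 59)/2 = 40; maximum distance = (59 − 21)/2 = 19.

location 40, max distance 19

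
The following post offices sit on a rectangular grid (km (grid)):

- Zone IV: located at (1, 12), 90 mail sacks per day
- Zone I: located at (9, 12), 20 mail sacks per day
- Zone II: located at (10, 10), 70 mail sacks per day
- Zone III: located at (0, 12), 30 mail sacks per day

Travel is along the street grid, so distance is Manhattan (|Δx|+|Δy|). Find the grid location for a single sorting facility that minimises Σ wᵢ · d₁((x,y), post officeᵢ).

Manhattan distance separates: Σwᵢ(|x−xᵢ|+|y−yᵢ|) = Σwᵢ|x−xᵢ| + Σwᵢ|y−yᵢ|, so x and y are optimised independently as 1-D weighted medians.
Total weight W = 210; half = 105.
x-coordinate, sorted with cumulative weight:
  x=0 (Zone III, w=30) cum 30
  x=1 (Zone IV, w=90) cum 120  ← median
  x=9 (Zone I, w=20) cum 140
  x=10 (Zone II, w=70) cum 210
⇒ x* = 1
y-coordinate, sorted with cumulative weight:
  y=10 (Zone II, w=70) cum 70
  y=12 (Zone IV, w=90) cum 160  ← median
  y=12 (Zone I, w=20) cum 180
  y=12 (Zone III, w=30) cum 210
⇒ y* = 12

(1, 12)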